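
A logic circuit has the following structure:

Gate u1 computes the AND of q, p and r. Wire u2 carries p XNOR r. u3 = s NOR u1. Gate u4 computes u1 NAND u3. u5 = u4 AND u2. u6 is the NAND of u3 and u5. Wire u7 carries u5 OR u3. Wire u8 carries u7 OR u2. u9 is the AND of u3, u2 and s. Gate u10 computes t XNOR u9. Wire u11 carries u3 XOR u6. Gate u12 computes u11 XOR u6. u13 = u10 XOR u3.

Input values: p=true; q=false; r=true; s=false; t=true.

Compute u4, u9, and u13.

u4 = true  u9 = false  u13 = true

u1 = q AND p AND r = false AND true AND true = false
u2 = p XNOR r = true XNOR true = true
u3 = s NOR u1 = false NOR false = true
u4 = u1 NAND u3 = false NAND true = true
u9 = u3 AND u2 AND s = true AND true AND false = false
u10 = t XNOR u9 = true XNOR false = false
u13 = u10 XOR u3 = false XOR true = true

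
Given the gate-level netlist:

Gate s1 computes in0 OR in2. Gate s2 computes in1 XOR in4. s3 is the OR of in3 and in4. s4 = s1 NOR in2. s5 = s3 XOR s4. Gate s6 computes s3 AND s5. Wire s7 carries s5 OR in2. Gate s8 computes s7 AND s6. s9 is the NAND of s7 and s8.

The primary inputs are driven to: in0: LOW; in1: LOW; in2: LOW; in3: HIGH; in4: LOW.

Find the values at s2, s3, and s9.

s1 = in0 OR in2 = LOW OR LOW = LOW
s2 = in1 XOR in4 = LOW XOR LOW = LOW
s3 = in3 OR in4 = HIGH OR LOW = HIGH
s4 = s1 NOR in2 = LOW NOR LOW = HIGH
s5 = s3 XOR s4 = HIGH XOR HIGH = LOW
s6 = s3 AND s5 = HIGH AND LOW = LOW
s7 = s5 OR in2 = LOW OR LOW = LOW
s8 = s7 AND s6 = LOW AND LOW = LOW
s9 = s7 NAND s8 = LOW NAND LOW = HIGH

s2 = LOW; s3 = HIGH; s9 = HIGH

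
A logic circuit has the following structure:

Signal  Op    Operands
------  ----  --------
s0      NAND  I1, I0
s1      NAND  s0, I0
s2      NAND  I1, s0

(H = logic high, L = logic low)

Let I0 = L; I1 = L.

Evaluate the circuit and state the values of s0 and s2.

s0 = H, s2 = H

s0 = I1 NAND I0 = L NAND L = H
s2 = I1 NAND s0 = L NAND H = H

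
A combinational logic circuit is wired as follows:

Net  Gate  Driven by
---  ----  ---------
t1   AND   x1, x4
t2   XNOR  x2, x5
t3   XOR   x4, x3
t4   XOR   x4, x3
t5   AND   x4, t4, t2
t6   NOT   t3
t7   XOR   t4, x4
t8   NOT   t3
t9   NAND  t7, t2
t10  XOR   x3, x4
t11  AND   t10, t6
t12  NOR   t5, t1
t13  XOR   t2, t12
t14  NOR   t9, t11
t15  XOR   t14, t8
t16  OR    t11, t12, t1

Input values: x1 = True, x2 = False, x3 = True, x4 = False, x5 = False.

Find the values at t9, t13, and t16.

t1 = x1 AND x4 = True AND False = False
t2 = x2 XNOR x5 = False XNOR False = True
t3 = x4 XOR x3 = False XOR True = True
t4 = x4 XOR x3 = False XOR True = True
t5 = x4 AND t4 AND t2 = False AND True AND True = False
t6 = NOT t3 = NOT True = False
t7 = t4 XOR x4 = True XOR False = True
t9 = t7 NAND t2 = True NAND True = False
t10 = x3 XOR x4 = True XOR False = True
t11 = t10 AND t6 = True AND False = False
t12 = t5 NOR t1 = False NOR False = True
t13 = t2 XOR t12 = True XOR True = False
t16 = t11 OR t12 OR t1 = False OR True OR False = True

t9 = False, t13 = False, t16 = True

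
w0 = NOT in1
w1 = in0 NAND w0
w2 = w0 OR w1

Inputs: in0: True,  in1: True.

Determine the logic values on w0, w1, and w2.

w0 = NOT in1 = NOT True = False
w1 = in0 NAND w0 = True NAND False = True
w2 = w0 OR w1 = False OR True = True

w0 = False, w1 = True, w2 = True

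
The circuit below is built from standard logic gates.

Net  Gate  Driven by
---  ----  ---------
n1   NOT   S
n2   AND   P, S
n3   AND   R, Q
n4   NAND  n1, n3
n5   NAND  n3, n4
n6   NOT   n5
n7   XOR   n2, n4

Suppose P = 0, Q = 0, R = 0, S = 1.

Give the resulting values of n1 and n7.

n1 = NOT S = NOT 1 = 0
n2 = P AND S = 0 AND 1 = 0
n3 = R AND Q = 0 AND 0 = 0
n4 = n1 NAND n3 = 0 NAND 0 = 1
n7 = n2 XOR n4 = 0 XOR 1 = 1

n1 = 0; n7 = 1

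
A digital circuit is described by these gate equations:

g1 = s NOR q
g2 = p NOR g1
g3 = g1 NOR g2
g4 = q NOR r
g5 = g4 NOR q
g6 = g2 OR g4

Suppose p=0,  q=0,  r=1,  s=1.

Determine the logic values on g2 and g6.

g1 = s NOR q = 1 NOR 0 = 0
g2 = p NOR g1 = 0 NOR 0 = 1
g4 = q NOR r = 0 NOR 1 = 0
g6 = g2 OR g4 = 1 OR 0 = 1

g2 = 1  g6 = 1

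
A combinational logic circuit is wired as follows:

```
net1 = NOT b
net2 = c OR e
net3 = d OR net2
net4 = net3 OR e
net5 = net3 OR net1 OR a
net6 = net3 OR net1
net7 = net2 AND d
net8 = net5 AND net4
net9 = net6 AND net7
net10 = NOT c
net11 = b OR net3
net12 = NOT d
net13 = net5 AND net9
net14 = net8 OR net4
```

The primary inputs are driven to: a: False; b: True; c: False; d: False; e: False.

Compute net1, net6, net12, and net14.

net1 = False, net6 = False, net12 = True, net14 = False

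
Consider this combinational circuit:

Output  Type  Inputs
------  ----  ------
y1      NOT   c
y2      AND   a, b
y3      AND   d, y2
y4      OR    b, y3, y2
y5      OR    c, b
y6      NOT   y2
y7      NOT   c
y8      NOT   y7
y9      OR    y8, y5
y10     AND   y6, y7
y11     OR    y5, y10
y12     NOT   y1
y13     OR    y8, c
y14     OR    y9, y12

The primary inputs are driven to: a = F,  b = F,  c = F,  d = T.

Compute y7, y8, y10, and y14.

y1 = NOT c = NOT F = T
y2 = a AND b = F AND F = F
y5 = c OR b = F OR F = F
y6 = NOT y2 = NOT F = T
y7 = NOT c = NOT F = T
y8 = NOT y7 = NOT T = F
y9 = y8 OR y5 = F OR F = F
y10 = y6 AND y7 = T AND T = T
y12 = NOT y1 = NOT T = F
y14 = y9 OR y12 = F OR F = F

y7 = T; y8 = F; y10 = T; y14 = F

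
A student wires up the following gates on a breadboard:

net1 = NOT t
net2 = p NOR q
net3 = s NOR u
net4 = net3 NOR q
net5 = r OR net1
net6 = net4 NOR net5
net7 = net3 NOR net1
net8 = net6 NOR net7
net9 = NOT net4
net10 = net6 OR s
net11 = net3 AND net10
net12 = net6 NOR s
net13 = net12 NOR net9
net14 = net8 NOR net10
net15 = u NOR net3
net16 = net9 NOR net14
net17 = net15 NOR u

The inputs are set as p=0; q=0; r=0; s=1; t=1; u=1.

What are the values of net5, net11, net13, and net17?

net5 = 0  net11 = 0  net13 = 1  net17 = 0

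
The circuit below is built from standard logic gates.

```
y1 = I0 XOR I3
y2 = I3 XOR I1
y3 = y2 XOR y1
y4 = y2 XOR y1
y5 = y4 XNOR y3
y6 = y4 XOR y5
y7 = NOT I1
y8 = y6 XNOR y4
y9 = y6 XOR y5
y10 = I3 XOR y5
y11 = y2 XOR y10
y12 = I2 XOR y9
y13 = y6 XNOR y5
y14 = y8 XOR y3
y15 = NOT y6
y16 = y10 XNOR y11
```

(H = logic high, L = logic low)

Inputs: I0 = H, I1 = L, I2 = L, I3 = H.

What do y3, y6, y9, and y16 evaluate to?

y3 = H; y6 = L; y9 = H; y16 = L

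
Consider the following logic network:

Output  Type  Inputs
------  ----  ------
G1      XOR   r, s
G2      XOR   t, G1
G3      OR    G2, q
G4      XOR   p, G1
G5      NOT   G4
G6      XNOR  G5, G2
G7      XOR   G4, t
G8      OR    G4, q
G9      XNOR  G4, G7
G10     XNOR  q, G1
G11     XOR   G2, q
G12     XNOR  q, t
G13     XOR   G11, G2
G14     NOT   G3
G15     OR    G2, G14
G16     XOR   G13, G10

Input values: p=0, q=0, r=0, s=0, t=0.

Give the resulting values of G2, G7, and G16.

G2 = 0, G7 = 0, G16 = 1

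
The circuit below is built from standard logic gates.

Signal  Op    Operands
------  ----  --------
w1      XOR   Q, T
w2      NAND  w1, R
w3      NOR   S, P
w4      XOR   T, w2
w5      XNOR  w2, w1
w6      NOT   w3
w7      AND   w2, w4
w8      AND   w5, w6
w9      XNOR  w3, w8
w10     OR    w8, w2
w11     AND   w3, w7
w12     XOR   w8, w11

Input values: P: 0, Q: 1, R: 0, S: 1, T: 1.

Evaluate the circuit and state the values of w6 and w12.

w1 = Q XOR T = 1 XOR 1 = 0
w2 = w1 NAND R = 0 NAND 0 = 1
w3 = S NOR P = 1 NOR 0 = 0
w4 = T XOR w2 = 1 XOR 1 = 0
w5 = w2 XNOR w1 = 1 XNOR 0 = 0
w6 = NOT w3 = NOT 0 = 1
w7 = w2 AND w4 = 1 AND 0 = 0
w8 = w5 AND w6 = 0 AND 1 = 0
w11 = w3 AND w7 = 0 AND 0 = 0
w12 = w8 XOR w11 = 0 XOR 0 = 0

w6 = 1  w12 = 0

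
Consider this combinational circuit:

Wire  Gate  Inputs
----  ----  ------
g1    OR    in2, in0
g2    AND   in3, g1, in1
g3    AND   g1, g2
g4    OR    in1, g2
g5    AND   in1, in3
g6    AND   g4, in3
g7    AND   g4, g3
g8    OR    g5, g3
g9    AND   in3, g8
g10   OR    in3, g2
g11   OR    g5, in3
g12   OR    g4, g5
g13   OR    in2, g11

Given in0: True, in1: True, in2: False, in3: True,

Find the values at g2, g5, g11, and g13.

g2 = True, g5 = True, g11 = True, g13 = True

g1 = in2 OR in0 = False OR True = True
g2 = in3 AND g1 AND in1 = True AND True AND True = True
g5 = in1 AND in3 = True AND True = True
g11 = g5 OR in3 = True OR True = True
g13 = in2 OR g11 = False OR True = True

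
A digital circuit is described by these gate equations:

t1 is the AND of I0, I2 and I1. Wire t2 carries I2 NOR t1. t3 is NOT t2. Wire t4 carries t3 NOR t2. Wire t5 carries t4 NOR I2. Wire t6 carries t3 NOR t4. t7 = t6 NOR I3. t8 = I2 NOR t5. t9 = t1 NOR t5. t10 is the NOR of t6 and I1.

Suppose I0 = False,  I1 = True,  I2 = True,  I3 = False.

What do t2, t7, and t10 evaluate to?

t2 = False  t7 = True  t10 = False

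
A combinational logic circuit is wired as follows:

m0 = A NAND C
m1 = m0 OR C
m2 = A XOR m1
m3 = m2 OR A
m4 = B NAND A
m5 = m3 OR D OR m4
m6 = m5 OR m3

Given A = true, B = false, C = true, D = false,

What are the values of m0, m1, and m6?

m0 = false; m1 = true; m6 = true

m0 = A NAND C = true NAND true = false
m1 = m0 OR C = false OR true = true
m2 = A XOR m1 = true XOR true = false
m3 = m2 OR A = false OR true = true
m4 = B NAND A = false NAND true = true
m5 = m3 OR D OR m4 = true OR false OR true = true
m6 = m5 OR m3 = true OR true = true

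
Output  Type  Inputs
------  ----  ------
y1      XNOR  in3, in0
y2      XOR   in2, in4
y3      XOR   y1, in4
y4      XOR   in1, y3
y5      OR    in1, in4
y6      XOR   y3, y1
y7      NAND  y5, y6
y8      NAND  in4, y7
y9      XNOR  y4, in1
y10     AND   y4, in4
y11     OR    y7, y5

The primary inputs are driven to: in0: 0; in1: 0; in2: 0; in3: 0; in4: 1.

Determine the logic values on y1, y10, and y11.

y1 = in3 XNOR in0 = 0 XNOR 0 = 1
y3 = y1 XOR in4 = 1 XOR 1 = 0
y4 = in1 XOR y3 = 0 XOR 0 = 0
y5 = in1 OR in4 = 0 OR 1 = 1
y6 = y3 XOR y1 = 0 XOR 1 = 1
y7 = y5 NAND y6 = 1 NAND 1 = 0
y10 = y4 AND in4 = 0 AND 1 = 0
y11 = y7 OR y5 = 0 OR 1 = 1

y1 = 1  y10 = 0  y11 = 1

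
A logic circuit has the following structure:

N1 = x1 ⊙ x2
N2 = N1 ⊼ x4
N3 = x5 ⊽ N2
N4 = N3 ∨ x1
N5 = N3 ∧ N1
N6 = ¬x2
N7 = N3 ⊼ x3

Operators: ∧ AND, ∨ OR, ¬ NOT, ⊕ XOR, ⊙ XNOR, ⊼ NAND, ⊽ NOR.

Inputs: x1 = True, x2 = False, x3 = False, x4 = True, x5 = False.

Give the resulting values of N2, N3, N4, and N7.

N1 = x1 XNOR x2 = True XNOR False = False
N2 = N1 NAND x4 = False NAND True = True
N3 = x5 NOR N2 = False NOR True = False
N4 = N3 OR x1 = False OR True = True
N7 = N3 NAND x3 = False NAND False = True

N2 = True, N3 = False, N4 = True, N7 = True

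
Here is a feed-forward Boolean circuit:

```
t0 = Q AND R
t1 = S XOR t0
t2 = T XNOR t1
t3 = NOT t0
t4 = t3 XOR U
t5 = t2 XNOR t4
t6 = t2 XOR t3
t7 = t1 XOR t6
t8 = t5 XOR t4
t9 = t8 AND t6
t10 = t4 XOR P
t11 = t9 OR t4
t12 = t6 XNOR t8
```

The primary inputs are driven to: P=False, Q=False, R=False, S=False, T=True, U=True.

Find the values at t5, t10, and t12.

t0 = Q AND R = False AND False = False
t1 = S XOR t0 = False XOR False = False
t2 = T XNOR t1 = True XNOR False = False
t3 = NOT t0 = NOT False = True
t4 = t3 XOR U = True XOR True = False
t5 = t2 XNOR t4 = False XNOR False = True
t6 = t2 XOR t3 = False XOR True = True
t8 = t5 XOR t4 = True XOR False = True
t10 = t4 XOR P = False XOR False = False
t12 = t6 XNOR t8 = True XNOR True = True

t5 = True; t10 = False; t12 = True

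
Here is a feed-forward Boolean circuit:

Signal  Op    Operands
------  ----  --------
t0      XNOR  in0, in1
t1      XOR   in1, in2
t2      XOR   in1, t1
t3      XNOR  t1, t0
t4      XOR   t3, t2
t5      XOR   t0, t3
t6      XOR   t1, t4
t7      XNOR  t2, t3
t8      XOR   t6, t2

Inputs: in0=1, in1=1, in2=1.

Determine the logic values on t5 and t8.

t5 = 1  t8 = 0

t0 = in0 XNOR in1 = 1 XNOR 1 = 1
t1 = in1 XOR in2 = 1 XOR 1 = 0
t2 = in1 XOR t1 = 1 XOR 0 = 1
t3 = t1 XNOR t0 = 0 XNOR 1 = 0
t4 = t3 XOR t2 = 0 XOR 1 = 1
t5 = t0 XOR t3 = 1 XOR 0 = 1
t6 = t1 XOR t4 = 0 XOR 1 = 1
t8 = t6 XOR t2 = 1 XOR 1 = 0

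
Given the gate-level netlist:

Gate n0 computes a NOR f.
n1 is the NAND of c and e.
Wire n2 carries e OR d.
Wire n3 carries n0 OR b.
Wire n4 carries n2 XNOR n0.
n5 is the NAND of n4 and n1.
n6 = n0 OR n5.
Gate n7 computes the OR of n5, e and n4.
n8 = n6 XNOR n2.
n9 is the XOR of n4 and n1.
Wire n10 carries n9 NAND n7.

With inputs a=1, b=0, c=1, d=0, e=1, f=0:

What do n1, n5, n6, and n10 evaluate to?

n1 = 0; n5 = 1; n6 = 1; n10 = 1

n0 = a NOR f = 1 NOR 0 = 0
n1 = c NAND e = 1 NAND 1 = 0
n2 = e OR d = 1 OR 0 = 1
n4 = n2 XNOR n0 = 1 XNOR 0 = 0
n5 = n4 NAND n1 = 0 NAND 0 = 1
n6 = n0 OR n5 = 0 OR 1 = 1
n7 = n5 OR e OR n4 = 1 OR 1 OR 0 = 1
n9 = n4 XOR n1 = 0 XOR 0 = 0
n10 = n9 NAND n7 = 0 NAND 1 = 1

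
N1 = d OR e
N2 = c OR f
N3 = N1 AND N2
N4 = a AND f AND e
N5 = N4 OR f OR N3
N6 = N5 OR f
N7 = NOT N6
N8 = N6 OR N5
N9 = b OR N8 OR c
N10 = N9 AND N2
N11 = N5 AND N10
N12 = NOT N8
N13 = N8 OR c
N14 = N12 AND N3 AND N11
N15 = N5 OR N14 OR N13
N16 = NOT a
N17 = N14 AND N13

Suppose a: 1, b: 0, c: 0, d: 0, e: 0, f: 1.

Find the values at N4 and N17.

N1 = d OR e = 0 OR 0 = 0
N2 = c OR f = 0 OR 1 = 1
N3 = N1 AND N2 = 0 AND 1 = 0
N4 = a AND f AND e = 1 AND 1 AND 0 = 0
N5 = N4 OR f OR N3 = 0 OR 1 OR 0 = 1
N6 = N5 OR f = 1 OR 1 = 1
N8 = N6 OR N5 = 1 OR 1 = 1
N9 = b OR N8 OR c = 0 OR 1 OR 0 = 1
N10 = N9 AND N2 = 1 AND 1 = 1
N11 = N5 AND N10 = 1 AND 1 = 1
N12 = NOT N8 = NOT 1 = 0
N13 = N8 OR c = 1 OR 0 = 1
N14 = N12 AND N3 AND N11 = 0 AND 0 AND 1 = 0
N17 = N14 AND N13 = 0 AND 1 = 0

N4 = 0  N17 = 0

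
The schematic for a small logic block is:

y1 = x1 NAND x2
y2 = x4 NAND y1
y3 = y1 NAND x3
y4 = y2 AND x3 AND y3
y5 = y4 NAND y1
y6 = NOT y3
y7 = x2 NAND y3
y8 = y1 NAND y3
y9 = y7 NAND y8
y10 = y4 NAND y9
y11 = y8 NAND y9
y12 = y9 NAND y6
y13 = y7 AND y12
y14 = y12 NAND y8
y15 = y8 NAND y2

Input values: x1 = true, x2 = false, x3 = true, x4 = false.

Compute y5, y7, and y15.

y5 = true; y7 = true; y15 = false

y1 = x1 NAND x2 = true NAND false = true
y2 = x4 NAND y1 = false NAND true = true
y3 = y1 NAND x3 = true NAND true = false
y4 = y2 AND x3 AND y3 = true AND true AND false = false
y5 = y4 NAND y1 = false NAND true = true
y7 = x2 NAND y3 = false NAND false = true
y8 = y1 NAND y3 = true NAND false = true
y15 = y8 NAND y2 = true NAND true = false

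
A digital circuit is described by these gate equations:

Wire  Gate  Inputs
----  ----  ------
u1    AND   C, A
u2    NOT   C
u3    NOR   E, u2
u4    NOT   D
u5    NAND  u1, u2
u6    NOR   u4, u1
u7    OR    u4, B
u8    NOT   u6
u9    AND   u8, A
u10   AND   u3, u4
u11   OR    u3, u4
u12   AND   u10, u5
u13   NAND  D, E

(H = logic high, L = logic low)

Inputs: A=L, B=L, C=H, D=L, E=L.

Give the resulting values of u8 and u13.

u8 = H  u13 = H

u1 = C AND A = H AND L = L
u4 = NOT D = NOT L = H
u6 = u4 NOR u1 = H NOR L = L
u8 = NOT u6 = NOT L = H
u13 = D NAND E = L NAND L = H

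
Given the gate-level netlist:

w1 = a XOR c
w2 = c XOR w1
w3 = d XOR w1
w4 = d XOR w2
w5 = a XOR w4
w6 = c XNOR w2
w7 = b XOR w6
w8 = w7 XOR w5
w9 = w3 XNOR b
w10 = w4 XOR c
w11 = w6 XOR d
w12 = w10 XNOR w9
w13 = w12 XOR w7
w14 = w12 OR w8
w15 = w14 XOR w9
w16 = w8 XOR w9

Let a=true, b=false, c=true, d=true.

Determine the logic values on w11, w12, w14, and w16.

w11 = false, w12 = false, w14 = false, w16 = false

w1 = a XOR c = true XOR true = false
w2 = c XOR w1 = true XOR false = true
w3 = d XOR w1 = true XOR false = true
w4 = d XOR w2 = true XOR true = false
w5 = a XOR w4 = true XOR false = true
w6 = c XNOR w2 = true XNOR true = true
w7 = b XOR w6 = false XOR true = true
w8 = w7 XOR w5 = true XOR true = false
w9 = w3 XNOR b = true XNOR false = false
w10 = w4 XOR c = false XOR true = true
w11 = w6 XOR d = true XOR true = false
w12 = w10 XNOR w9 = true XNOR false = false
w14 = w12 OR w8 = false OR false = false
w16 = w8 XOR w9 = false XOR false = false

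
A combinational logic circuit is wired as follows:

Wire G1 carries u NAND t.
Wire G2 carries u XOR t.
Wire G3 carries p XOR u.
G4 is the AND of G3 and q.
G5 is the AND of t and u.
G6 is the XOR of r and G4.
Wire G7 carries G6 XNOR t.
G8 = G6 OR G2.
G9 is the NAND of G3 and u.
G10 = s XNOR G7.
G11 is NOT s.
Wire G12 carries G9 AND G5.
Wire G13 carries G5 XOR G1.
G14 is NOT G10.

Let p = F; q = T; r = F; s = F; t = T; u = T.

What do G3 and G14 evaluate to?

G3 = T; G14 = T

G3 = p XOR u = F XOR T = T
G4 = G3 AND q = T AND T = T
G6 = r XOR G4 = F XOR T = T
G7 = G6 XNOR t = T XNOR T = T
G10 = s XNOR G7 = F XNOR T = F
G14 = NOT G10 = NOT F = T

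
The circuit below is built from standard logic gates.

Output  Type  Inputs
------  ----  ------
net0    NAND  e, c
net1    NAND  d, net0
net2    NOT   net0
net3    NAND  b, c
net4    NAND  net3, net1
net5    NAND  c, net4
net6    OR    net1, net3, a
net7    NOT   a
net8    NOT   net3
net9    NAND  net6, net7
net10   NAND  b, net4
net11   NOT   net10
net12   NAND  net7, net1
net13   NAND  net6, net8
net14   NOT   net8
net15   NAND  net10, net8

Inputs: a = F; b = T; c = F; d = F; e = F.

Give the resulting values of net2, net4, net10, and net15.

net2 = F  net4 = F  net10 = T  net15 = T

net0 = e NAND c = F NAND F = T
net1 = d NAND net0 = F NAND T = T
net2 = NOT net0 = NOT T = F
net3 = b NAND c = T NAND F = T
net4 = net3 NAND net1 = T NAND T = F
net8 = NOT net3 = NOT T = F
net10 = b NAND net4 = T NAND F = T
net15 = net10 NAND net8 = T NAND F = T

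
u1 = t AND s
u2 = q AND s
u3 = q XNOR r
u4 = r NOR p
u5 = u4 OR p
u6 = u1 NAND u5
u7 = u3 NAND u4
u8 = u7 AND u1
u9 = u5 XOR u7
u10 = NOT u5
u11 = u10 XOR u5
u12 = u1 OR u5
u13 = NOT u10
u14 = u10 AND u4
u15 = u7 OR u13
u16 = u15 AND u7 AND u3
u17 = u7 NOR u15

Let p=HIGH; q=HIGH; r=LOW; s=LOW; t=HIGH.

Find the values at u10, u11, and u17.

u10 = LOW  u11 = HIGH  u17 = LOW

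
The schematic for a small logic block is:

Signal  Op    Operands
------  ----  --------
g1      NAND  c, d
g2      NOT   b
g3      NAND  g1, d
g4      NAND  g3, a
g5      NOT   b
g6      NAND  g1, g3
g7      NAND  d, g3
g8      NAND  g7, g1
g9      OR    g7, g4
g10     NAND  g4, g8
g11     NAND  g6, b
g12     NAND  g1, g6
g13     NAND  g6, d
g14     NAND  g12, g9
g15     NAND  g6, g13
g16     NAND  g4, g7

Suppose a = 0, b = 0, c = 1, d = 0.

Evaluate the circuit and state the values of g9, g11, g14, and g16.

g1 = c NAND d = 1 NAND 0 = 1
g3 = g1 NAND d = 1 NAND 0 = 1
g4 = g3 NAND a = 1 NAND 0 = 1
g6 = g1 NAND g3 = 1 NAND 1 = 0
g7 = d NAND g3 = 0 NAND 1 = 1
g9 = g7 OR g4 = 1 OR 1 = 1
g11 = g6 NAND b = 0 NAND 0 = 1
g12 = g1 NAND g6 = 1 NAND 0 = 1
g14 = g12 NAND g9 = 1 NAND 1 = 0
g16 = g4 NAND g7 = 1 NAND 1 = 0

g9 = 1, g11 = 1, g14 = 0, g16 = 0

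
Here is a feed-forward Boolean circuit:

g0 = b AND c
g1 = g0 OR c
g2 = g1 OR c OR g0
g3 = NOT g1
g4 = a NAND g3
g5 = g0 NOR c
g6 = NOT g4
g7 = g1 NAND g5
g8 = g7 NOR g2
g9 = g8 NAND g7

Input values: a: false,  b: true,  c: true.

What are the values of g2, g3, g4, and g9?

g0 = b AND c = true AND true = true
g1 = g0 OR c = true OR true = true
g2 = g1 OR c OR g0 = true OR true OR true = true
g3 = NOT g1 = NOT true = false
g4 = a NAND g3 = false NAND false = true
g5 = g0 NOR c = true NOR true = false
g7 = g1 NAND g5 = true NAND false = true
g8 = g7 NOR g2 = true NOR true = false
g9 = g8 NAND g7 = false NAND true = true

g2 = true, g3 = false, g4 = true, g9 = true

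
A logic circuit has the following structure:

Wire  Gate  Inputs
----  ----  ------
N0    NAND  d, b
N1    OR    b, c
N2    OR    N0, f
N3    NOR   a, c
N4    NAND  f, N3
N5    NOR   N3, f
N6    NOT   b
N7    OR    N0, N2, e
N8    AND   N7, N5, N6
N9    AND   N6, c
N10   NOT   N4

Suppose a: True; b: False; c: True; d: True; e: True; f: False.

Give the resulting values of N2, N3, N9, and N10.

N2 = True; N3 = False; N9 = True; N10 = False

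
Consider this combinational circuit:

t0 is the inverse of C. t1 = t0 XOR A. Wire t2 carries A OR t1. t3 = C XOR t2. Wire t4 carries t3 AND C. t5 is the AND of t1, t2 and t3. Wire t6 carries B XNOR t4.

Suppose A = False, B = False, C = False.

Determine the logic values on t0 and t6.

t0 = True; t6 = True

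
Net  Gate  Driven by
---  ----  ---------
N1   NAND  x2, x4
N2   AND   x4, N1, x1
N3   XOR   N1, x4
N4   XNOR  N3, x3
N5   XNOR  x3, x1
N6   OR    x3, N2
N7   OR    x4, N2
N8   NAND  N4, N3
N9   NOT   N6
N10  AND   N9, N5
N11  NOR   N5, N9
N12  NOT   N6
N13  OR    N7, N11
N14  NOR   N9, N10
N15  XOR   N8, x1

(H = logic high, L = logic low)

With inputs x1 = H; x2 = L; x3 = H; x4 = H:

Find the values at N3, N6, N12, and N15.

N1 = x2 NAND x4 = L NAND H = H
N2 = x4 AND N1 AND x1 = H AND H AND H = H
N3 = N1 XOR x4 = H XOR H = L
N4 = N3 XNOR x3 = L XNOR H = L
N6 = x3 OR N2 = H OR H = H
N8 = N4 NAND N3 = L NAND L = H
N12 = NOT N6 = NOT H = L
N15 = N8 XOR x1 = H XOR H = L

N3 = L, N6 = H, N12 = L, N15 = L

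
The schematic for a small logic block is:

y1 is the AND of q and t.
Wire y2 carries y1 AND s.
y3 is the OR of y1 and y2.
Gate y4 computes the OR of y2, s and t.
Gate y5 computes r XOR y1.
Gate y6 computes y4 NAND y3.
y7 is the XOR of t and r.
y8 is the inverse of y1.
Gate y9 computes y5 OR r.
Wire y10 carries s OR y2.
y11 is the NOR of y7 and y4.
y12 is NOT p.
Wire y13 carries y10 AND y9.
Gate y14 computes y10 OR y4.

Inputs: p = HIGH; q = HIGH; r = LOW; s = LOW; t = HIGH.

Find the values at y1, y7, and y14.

y1 = q AND t = HIGH AND HIGH = HIGH
y2 = y1 AND s = HIGH AND LOW = LOW
y4 = y2 OR s OR t = LOW OR LOW OR HIGH = HIGH
y7 = t XOR r = HIGH XOR LOW = HIGH
y10 = s OR y2 = LOW OR LOW = LOW
y14 = y10 OR y4 = LOW OR HIGH = HIGH

y1 = HIGH  y7 = HIGH  y14 = HIGH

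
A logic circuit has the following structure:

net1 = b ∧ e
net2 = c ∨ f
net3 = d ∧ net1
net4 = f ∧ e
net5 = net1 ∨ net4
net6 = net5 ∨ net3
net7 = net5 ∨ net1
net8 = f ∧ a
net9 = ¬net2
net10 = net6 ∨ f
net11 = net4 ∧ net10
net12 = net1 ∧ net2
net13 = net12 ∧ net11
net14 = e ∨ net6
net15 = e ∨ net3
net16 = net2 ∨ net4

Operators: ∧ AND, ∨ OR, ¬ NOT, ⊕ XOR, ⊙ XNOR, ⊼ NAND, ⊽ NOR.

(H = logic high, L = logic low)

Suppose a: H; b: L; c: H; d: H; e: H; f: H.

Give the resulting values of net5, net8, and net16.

net5 = H, net8 = H, net16 = H

net1 = b AND e = L AND H = L
net2 = c OR f = H OR H = H
net4 = f AND e = H AND H = H
net5 = net1 OR net4 = L OR H = H
net8 = f AND a = H AND H = H
net16 = net2 OR net4 = H OR H = H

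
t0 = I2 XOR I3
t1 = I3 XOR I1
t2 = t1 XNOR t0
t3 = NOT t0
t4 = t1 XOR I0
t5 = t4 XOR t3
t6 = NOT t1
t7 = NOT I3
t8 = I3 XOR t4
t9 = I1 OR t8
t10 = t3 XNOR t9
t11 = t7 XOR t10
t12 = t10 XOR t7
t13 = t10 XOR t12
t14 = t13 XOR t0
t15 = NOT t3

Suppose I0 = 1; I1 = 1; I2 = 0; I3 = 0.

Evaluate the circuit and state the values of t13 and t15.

t13 = 1; t15 = 0

t0 = I2 XOR I3 = 0 XOR 0 = 0
t1 = I3 XOR I1 = 0 XOR 1 = 1
t3 = NOT t0 = NOT 0 = 1
t4 = t1 XOR I0 = 1 XOR 1 = 0
t7 = NOT I3 = NOT 0 = 1
t8 = I3 XOR t4 = 0 XOR 0 = 0
t9 = I1 OR t8 = 1 OR 0 = 1
t10 = t3 XNOR t9 = 1 XNOR 1 = 1
t12 = t10 XOR t7 = 1 XOR 1 = 0
t13 = t10 XOR t12 = 1 XOR 0 = 1
t15 = NOT t3 = NOT 1 = 0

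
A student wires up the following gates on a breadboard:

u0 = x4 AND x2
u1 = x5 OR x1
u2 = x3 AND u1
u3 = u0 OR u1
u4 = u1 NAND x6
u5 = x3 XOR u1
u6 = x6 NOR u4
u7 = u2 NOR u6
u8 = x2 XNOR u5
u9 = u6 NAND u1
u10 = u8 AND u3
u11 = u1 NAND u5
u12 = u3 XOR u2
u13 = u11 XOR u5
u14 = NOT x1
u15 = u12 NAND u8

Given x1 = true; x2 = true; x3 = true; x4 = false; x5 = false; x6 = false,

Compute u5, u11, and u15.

u0 = x4 AND x2 = false AND true = false
u1 = x5 OR x1 = false OR true = true
u2 = x3 AND u1 = true AND true = true
u3 = u0 OR u1 = false OR true = true
u5 = x3 XOR u1 = true XOR true = false
u8 = x2 XNOR u5 = true XNOR false = false
u11 = u1 NAND u5 = true NAND false = true
u12 = u3 XOR u2 = true XOR true = false
u15 = u12 NAND u8 = false NAND false = true

u5 = false, u11 = true, u15 = true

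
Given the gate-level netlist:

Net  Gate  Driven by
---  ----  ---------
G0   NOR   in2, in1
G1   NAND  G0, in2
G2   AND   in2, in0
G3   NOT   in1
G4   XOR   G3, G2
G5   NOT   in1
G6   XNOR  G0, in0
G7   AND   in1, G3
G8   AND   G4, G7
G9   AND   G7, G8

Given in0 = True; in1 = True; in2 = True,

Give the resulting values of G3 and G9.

G2 = in2 AND in0 = True AND True = True
G3 = NOT in1 = NOT True = False
G4 = G3 XOR G2 = False XOR True = True
G7 = in1 AND G3 = True AND False = False
G8 = G4 AND G7 = True AND False = False
G9 = G7 AND G8 = False AND False = False

G3 = False, G9 = False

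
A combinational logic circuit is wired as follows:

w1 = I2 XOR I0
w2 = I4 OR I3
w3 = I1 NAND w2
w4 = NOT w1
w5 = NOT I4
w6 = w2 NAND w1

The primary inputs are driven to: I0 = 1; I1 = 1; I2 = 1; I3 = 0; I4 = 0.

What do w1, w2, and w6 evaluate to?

w1 = I2 XOR I0 = 1 XOR 1 = 0
w2 = I4 OR I3 = 0 OR 0 = 0
w6 = w2 NAND w1 = 0 NAND 0 = 1

w1 = 0  w2 = 0  w6 = 1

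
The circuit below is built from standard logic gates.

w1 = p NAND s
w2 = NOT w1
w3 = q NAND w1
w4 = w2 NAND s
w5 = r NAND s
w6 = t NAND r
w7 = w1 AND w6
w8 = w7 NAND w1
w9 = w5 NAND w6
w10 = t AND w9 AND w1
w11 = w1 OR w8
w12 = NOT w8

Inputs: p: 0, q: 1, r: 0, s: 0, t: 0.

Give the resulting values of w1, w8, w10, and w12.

w1 = p NAND s = 0 NAND 0 = 1
w5 = r NAND s = 0 NAND 0 = 1
w6 = t NAND r = 0 NAND 0 = 1
w7 = w1 AND w6 = 1 AND 1 = 1
w8 = w7 NAND w1 = 1 NAND 1 = 0
w9 = w5 NAND w6 = 1 NAND 1 = 0
w10 = t AND w9 AND w1 = 0 AND 0 AND 1 = 0
w12 = NOT w8 = NOT 0 = 1

w1 = 1, w8 = 0, w10 = 0, w12 = 1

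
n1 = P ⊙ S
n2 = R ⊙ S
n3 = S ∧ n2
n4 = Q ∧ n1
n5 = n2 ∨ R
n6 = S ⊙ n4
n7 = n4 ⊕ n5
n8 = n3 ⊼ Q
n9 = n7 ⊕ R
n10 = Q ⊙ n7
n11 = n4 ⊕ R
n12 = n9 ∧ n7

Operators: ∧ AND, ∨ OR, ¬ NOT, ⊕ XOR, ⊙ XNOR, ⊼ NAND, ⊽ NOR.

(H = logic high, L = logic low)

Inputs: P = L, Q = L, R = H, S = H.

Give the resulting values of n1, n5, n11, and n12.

n1 = L; n5 = H; n11 = H; n12 = L

n1 = P XNOR S = L XNOR H = L
n2 = R XNOR S = H XNOR H = H
n4 = Q AND n1 = L AND L = L
n5 = n2 OR R = H OR H = H
n7 = n4 XOR n5 = L XOR H = H
n9 = n7 XOR R = H XOR H = L
n11 = n4 XOR R = L XOR H = H
n12 = n9 AND n7 = L AND H = L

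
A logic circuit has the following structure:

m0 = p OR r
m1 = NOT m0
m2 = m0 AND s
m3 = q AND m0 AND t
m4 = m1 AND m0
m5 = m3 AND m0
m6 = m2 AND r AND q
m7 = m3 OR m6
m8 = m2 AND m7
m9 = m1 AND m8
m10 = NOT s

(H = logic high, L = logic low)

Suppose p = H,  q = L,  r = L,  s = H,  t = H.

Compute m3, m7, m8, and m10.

m0 = p OR r = H OR L = H
m2 = m0 AND s = H AND H = H
m3 = q AND m0 AND t = L AND H AND H = L
m6 = m2 AND r AND q = H AND L AND L = L
m7 = m3 OR m6 = L OR L = L
m8 = m2 AND m7 = H AND L = L
m10 = NOT s = NOT H = L

m3 = L, m7 = L, m8 = L, m10 = L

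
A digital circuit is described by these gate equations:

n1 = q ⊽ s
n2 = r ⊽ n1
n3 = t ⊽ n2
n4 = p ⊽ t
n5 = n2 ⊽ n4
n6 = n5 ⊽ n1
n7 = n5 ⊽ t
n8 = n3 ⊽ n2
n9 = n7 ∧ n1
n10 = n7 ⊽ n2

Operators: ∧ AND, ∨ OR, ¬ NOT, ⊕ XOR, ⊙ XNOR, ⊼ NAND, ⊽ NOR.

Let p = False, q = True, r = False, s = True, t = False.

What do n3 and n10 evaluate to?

n1 = q NOR s = True NOR True = False
n2 = r NOR n1 = False NOR False = True
n3 = t NOR n2 = False NOR True = False
n4 = p NOR t = False NOR False = True
n5 = n2 NOR n4 = True NOR True = False
n7 = n5 NOR t = False NOR False = True
n10 = n7 NOR n2 = True NOR True = False

n3 = False; n10 = False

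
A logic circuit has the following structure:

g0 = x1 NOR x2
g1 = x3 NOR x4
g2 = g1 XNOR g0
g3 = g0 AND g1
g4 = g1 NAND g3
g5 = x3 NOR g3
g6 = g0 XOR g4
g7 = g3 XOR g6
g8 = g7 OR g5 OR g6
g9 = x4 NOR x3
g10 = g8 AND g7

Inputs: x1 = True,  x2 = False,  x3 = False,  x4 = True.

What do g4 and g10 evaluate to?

g4 = True, g10 = True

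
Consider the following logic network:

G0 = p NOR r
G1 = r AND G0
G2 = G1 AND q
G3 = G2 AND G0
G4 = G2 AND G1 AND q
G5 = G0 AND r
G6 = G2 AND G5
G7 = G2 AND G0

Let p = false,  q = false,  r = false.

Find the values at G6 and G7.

G0 = p NOR r = false NOR false = true
G1 = r AND G0 = false AND true = false
G2 = G1 AND q = false AND false = false
G5 = G0 AND r = true AND false = false
G6 = G2 AND G5 = false AND false = false
G7 = G2 AND G0 = false AND true = false

G6 = false, G7 = false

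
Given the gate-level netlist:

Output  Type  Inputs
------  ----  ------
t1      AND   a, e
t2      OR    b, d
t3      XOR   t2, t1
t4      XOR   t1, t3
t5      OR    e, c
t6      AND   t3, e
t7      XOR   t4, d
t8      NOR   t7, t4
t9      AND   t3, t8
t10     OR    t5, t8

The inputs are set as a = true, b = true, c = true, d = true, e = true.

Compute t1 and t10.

t1 = true  t10 = true

t1 = a AND e = true AND true = true
t2 = b OR d = true OR true = true
t3 = t2 XOR t1 = true XOR true = false
t4 = t1 XOR t3 = true XOR false = true
t5 = e OR c = true OR true = true
t7 = t4 XOR d = true XOR true = false
t8 = t7 NOR t4 = false NOR true = false
t10 = t5 OR t8 = true OR false = true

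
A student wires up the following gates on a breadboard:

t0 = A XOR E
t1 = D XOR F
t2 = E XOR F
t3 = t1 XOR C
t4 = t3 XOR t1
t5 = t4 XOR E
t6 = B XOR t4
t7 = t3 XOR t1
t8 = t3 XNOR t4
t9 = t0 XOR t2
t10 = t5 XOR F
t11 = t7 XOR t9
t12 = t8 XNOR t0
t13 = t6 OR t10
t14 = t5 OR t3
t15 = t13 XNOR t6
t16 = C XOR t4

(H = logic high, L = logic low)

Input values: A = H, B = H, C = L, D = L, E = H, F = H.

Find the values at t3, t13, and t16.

t3 = H  t13 = H  t16 = L

t1 = D XOR F = L XOR H = H
t3 = t1 XOR C = H XOR L = H
t4 = t3 XOR t1 = H XOR H = L
t5 = t4 XOR E = L XOR H = H
t6 = B XOR t4 = H XOR L = H
t10 = t5 XOR F = H XOR H = L
t13 = t6 OR t10 = H OR L = H
t16 = C XOR t4 = L XOR L = L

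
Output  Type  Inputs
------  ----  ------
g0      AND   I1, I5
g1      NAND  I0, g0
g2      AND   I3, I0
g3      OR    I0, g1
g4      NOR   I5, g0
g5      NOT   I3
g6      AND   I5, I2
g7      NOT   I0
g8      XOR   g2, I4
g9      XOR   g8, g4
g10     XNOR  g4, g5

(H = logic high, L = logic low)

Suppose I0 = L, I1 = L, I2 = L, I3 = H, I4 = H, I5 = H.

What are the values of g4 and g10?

g0 = I1 AND I5 = L AND H = L
g4 = I5 NOR g0 = H NOR L = L
g5 = NOT I3 = NOT H = L
g10 = g4 XNOR g5 = L XNOR L = H

g4 = L; g10 = H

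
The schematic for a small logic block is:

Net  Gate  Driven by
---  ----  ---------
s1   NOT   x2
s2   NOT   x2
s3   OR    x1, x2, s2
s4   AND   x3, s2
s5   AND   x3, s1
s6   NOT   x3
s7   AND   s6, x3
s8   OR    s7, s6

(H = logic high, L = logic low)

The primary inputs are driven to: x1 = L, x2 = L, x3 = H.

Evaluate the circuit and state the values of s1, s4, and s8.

s1 = NOT x2 = NOT L = H
s2 = NOT x2 = NOT L = H
s4 = x3 AND s2 = H AND H = H
s6 = NOT x3 = NOT H = L
s7 = s6 AND x3 = L AND H = L
s8 = s7 OR s6 = L OR L = L

s1 = H, s4 = H, s8 = L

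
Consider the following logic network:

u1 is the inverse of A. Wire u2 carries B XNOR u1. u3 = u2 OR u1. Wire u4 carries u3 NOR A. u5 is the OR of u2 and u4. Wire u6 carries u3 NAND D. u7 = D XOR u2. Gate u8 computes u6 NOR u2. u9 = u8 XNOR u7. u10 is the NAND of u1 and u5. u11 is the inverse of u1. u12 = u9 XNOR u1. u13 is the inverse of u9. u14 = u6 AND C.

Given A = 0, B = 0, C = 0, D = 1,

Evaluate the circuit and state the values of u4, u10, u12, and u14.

u1 = NOT A = NOT 0 = 1
u2 = B XNOR u1 = 0 XNOR 1 = 0
u3 = u2 OR u1 = 0 OR 1 = 1
u4 = u3 NOR A = 1 NOR 0 = 0
u5 = u2 OR u4 = 0 OR 0 = 0
u6 = u3 NAND D = 1 NAND 1 = 0
u7 = D XOR u2 = 1 XOR 0 = 1
u8 = u6 NOR u2 = 0 NOR 0 = 1
u9 = u8 XNOR u7 = 1 XNOR 1 = 1
u10 = u1 NAND u5 = 1 NAND 0 = 1
u12 = u9 XNOR u1 = 1 XNOR 1 = 1
u14 = u6 AND C = 0 AND 0 = 0

u4 = 0, u10 = 1, u12 = 1, u14 = 0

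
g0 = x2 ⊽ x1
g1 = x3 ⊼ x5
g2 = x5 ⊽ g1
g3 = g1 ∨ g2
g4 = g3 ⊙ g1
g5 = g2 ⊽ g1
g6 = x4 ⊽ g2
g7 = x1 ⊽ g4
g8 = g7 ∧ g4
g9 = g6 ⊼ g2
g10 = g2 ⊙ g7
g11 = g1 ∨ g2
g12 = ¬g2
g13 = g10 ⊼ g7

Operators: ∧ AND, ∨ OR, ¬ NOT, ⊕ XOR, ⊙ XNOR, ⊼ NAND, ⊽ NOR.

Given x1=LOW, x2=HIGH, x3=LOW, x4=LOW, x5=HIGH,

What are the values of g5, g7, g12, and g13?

g5 = LOW; g7 = LOW; g12 = HIGH; g13 = HIGH

g1 = x3 NAND x5 = LOW NAND HIGH = HIGH
g2 = x5 NOR g1 = HIGH NOR HIGH = LOW
g3 = g1 OR g2 = HIGH OR LOW = HIGH
g4 = g3 XNOR g1 = HIGH XNOR HIGH = HIGH
g5 = g2 NOR g1 = LOW NOR HIGH = LOW
g7 = x1 NOR g4 = LOW NOR HIGH = LOW
g10 = g2 XNOR g7 = LOW XNOR LOW = HIGH
g12 = NOT g2 = NOT LOW = HIGH
g13 = g10 NAND g7 = HIGH NAND LOW = HIGH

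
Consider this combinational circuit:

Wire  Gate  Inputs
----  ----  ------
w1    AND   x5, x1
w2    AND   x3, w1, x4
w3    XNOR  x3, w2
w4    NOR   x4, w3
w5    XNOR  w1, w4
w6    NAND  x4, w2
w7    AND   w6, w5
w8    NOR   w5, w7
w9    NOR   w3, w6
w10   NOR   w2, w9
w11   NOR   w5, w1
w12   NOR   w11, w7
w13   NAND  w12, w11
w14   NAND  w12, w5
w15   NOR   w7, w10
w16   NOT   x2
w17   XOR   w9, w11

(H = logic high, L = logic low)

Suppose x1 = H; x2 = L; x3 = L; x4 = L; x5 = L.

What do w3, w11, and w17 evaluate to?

w1 = x5 AND x1 = L AND H = L
w2 = x3 AND w1 AND x4 = L AND L AND L = L
w3 = x3 XNOR w2 = L XNOR L = H
w4 = x4 NOR w3 = L NOR H = L
w5 = w1 XNOR w4 = L XNOR L = H
w6 = x4 NAND w2 = L NAND L = H
w9 = w3 NOR w6 = H NOR H = L
w11 = w5 NOR w1 = H NOR L = L
w17 = w9 XOR w11 = L XOR L = L

w3 = H; w11 = L; w17 = L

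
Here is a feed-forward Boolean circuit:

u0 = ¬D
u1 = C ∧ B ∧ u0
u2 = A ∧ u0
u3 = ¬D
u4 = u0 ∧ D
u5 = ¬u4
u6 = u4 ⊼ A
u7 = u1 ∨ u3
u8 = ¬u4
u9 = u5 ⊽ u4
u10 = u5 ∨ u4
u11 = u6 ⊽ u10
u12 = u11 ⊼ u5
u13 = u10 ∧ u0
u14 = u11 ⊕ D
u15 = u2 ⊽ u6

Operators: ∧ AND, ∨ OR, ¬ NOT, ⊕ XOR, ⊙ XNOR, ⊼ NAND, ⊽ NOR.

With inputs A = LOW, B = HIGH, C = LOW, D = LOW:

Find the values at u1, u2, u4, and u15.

u1 = LOW; u2 = LOW; u4 = LOW; u15 = LOW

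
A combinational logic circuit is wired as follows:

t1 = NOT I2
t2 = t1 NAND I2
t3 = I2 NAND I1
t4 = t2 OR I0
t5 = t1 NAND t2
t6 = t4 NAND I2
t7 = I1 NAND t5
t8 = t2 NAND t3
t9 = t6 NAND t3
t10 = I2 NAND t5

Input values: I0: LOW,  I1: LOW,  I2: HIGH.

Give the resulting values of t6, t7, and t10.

t6 = LOW  t7 = HIGH  t10 = LOW

t1 = NOT I2 = NOT HIGH = LOW
t2 = t1 NAND I2 = LOW NAND HIGH = HIGH
t4 = t2 OR I0 = HIGH OR LOW = HIGH
t5 = t1 NAND t2 = LOW NAND HIGH = HIGH
t6 = t4 NAND I2 = HIGH NAND HIGH = LOW
t7 = I1 NAND t5 = LOW NAND HIGH = HIGH
t10 = I2 NAND t5 = HIGH NAND HIGH = LOW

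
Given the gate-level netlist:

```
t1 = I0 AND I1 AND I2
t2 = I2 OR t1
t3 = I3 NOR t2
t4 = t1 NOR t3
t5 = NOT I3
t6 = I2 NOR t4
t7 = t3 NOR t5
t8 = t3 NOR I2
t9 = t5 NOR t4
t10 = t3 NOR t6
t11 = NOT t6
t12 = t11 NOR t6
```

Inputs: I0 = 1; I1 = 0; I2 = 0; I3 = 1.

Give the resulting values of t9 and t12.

t9 = 0, t12 = 0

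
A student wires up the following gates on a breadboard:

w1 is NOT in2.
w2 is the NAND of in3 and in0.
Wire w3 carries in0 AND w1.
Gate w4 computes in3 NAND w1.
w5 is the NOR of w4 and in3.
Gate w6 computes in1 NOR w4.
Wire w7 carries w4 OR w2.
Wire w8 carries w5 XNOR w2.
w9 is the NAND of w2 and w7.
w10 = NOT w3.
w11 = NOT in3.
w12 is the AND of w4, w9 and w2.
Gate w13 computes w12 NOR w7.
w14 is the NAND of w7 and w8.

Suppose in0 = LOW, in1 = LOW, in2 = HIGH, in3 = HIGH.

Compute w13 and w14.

w1 = NOT in2 = NOT HIGH = LOW
w2 = in3 NAND in0 = HIGH NAND LOW = HIGH
w4 = in3 NAND w1 = HIGH NAND LOW = HIGH
w5 = w4 NOR in3 = HIGH NOR HIGH = LOW
w7 = w4 OR w2 = HIGH OR HIGH = HIGH
w8 = w5 XNOR w2 = LOW XNOR HIGH = LOW
w9 = w2 NAND w7 = HIGH NAND HIGH = LOW
w12 = w4 AND w9 AND w2 = HIGH AND LOW AND HIGH = LOW
w13 = w12 NOR w7 = LOW NOR HIGH = LOW
w14 = w7 NAND w8 = HIGH NAND LOW = HIGH

w13 = LOW, w14 = HIGH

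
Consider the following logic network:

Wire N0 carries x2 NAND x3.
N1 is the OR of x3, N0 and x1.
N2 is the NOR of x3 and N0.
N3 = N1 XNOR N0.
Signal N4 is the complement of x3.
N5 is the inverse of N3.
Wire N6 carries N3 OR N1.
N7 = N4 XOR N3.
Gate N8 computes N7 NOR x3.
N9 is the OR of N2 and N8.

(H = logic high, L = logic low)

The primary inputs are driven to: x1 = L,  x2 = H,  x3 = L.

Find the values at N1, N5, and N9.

N1 = H, N5 = L, N9 = H

N0 = x2 NAND x3 = H NAND L = H
N1 = x3 OR N0 OR x1 = L OR H OR L = H
N2 = x3 NOR N0 = L NOR H = L
N3 = N1 XNOR N0 = H XNOR H = H
N4 = NOT x3 = NOT L = H
N5 = NOT N3 = NOT H = L
N7 = N4 XOR N3 = H XOR H = L
N8 = N7 NOR x3 = L NOR L = H
N9 = N2 OR N8 = L OR H = H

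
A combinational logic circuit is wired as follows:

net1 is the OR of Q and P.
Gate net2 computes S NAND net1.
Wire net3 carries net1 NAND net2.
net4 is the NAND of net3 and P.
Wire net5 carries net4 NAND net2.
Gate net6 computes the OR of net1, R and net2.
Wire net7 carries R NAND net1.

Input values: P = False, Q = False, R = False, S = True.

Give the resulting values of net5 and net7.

net5 = False, net7 = True

net1 = Q OR P = False OR False = False
net2 = S NAND net1 = True NAND False = True
net3 = net1 NAND net2 = False NAND True = True
net4 = net3 NAND P = True NAND False = True
net5 = net4 NAND net2 = True NAND True = False
net7 = R NAND net1 = False NAND False = True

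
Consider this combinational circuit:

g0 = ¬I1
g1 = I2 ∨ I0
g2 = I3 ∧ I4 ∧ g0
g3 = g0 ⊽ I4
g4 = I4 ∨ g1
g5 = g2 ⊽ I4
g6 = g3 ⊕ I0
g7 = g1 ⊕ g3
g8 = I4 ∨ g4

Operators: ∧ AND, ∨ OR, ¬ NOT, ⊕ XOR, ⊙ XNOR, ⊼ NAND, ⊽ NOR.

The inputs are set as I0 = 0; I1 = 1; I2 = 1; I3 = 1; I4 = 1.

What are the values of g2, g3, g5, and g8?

g0 = NOT I1 = NOT 1 = 0
g1 = I2 OR I0 = 1 OR 0 = 1
g2 = I3 AND I4 AND g0 = 1 AND 1 AND 0 = 0
g3 = g0 NOR I4 = 0 NOR 1 = 0
g4 = I4 OR g1 = 1 OR 1 = 1
g5 = g2 NOR I4 = 0 NOR 1 = 0
g8 = I4 OR g4 = 1 OR 1 = 1

g2 = 0, g3 = 0, g5 = 0, g8 = 1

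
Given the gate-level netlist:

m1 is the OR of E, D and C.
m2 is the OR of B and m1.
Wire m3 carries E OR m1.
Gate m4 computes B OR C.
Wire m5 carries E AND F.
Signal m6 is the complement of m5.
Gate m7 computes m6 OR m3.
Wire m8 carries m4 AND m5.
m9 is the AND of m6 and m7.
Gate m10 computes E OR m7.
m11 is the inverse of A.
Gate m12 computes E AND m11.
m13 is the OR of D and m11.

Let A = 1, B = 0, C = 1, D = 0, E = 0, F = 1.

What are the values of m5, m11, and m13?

m5 = E AND F = 0 AND 1 = 0
m11 = NOT A = NOT 1 = 0
m13 = D OR m11 = 0 OR 0 = 0

m5 = 0, m11 = 0, m13 = 0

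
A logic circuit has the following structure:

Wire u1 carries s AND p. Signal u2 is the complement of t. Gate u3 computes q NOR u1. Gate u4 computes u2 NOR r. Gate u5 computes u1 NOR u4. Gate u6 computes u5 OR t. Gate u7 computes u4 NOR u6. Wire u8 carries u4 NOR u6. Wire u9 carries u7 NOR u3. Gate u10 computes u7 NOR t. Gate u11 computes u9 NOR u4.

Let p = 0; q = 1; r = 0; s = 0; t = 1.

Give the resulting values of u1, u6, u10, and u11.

u1 = 0  u6 = 1  u10 = 0  u11 = 0

u1 = s AND p = 0 AND 0 = 0
u2 = NOT t = NOT 1 = 0
u3 = q NOR u1 = 1 NOR 0 = 0
u4 = u2 NOR r = 0 NOR 0 = 1
u5 = u1 NOR u4 = 0 NOR 1 = 0
u6 = u5 OR t = 0 OR 1 = 1
u7 = u4 NOR u6 = 1 NOR 1 = 0
u9 = u7 NOR u3 = 0 NOR 0 = 1
u10 = u7 NOR t = 0 NOR 1 = 0
u11 = u9 NOR u4 = 1 NOR 1 = 0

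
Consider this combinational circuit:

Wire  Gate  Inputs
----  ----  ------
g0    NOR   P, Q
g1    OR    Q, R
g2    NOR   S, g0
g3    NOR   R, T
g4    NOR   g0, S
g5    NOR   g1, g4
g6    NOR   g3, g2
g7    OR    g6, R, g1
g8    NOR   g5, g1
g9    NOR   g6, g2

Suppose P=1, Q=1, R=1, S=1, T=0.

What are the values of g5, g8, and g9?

g5 = 0, g8 = 0, g9 = 0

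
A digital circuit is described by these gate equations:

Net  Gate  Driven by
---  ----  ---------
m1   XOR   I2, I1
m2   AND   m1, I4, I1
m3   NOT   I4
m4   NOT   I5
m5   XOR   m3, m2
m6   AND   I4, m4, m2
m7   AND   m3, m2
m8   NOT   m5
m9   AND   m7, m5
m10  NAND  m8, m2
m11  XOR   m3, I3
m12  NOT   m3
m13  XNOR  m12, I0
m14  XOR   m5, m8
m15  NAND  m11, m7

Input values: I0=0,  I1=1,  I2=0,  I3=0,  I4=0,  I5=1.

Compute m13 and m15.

m13 = 1; m15 = 1

m1 = I2 XOR I1 = 0 XOR 1 = 1
m2 = m1 AND I4 AND I1 = 1 AND 0 AND 1 = 0
m3 = NOT I4 = NOT 0 = 1
m7 = m3 AND m2 = 1 AND 0 = 0
m11 = m3 XOR I3 = 1 XOR 0 = 1
m12 = NOT m3 = NOT 1 = 0
m13 = m12 XNOR I0 = 0 XNOR 0 = 1
m15 = m11 NAND m7 = 1 NAND 0 = 1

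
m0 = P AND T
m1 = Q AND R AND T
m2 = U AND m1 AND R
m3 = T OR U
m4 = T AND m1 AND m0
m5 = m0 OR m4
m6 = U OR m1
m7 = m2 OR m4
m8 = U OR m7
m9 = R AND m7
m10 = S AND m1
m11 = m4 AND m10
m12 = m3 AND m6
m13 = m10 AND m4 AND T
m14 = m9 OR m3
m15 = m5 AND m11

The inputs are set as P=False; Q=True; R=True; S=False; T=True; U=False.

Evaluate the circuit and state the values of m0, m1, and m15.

m0 = False, m1 = True, m15 = False

m0 = P AND T = False AND True = False
m1 = Q AND R AND T = True AND True AND True = True
m4 = T AND m1 AND m0 = True AND True AND False = False
m5 = m0 OR m4 = False OR False = False
m10 = S AND m1 = False AND True = False
m11 = m4 AND m10 = False AND False = False
m15 = m5 AND m11 = False AND False = False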